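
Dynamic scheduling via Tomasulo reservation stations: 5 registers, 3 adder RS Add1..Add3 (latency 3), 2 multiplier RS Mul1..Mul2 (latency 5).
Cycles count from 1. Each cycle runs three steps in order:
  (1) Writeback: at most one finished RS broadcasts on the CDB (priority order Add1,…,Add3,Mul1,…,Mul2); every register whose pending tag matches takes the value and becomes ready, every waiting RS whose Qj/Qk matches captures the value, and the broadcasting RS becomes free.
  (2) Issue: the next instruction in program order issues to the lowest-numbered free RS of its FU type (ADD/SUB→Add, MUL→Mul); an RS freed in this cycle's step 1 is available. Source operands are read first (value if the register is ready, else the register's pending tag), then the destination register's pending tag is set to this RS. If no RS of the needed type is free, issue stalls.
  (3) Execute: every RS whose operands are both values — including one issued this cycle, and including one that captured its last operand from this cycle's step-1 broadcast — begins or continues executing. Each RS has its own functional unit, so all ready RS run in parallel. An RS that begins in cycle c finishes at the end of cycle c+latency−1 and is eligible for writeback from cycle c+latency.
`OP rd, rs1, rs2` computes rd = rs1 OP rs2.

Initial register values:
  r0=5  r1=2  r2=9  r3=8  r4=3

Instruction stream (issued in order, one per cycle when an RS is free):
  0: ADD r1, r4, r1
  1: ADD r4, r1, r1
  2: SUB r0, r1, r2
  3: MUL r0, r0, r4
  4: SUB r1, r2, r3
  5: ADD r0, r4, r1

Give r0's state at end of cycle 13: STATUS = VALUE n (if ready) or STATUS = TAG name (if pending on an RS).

STATUS = VALUE 11

c1: issue ADD r1<-Add1 | r0:5,r1:Add1,r2:9,r3:8,r4:3
c2: issue ADD r4<-Add2 | r0:5,r1:Add1,r2:9,r3:8,r4:Add2
c3: issue SUB r0<-Add3 | r0:Add3,r1:Add1,r2:9,r3:8,r4:Add2
c4: CDB Add1=5; issue MUL r0<-Mul1 | r0:Mul1,r1:5,r2:9,r3:8,r4:Add2
c5: issue SUB r1<-Add1 | r0:Mul1,r1:Add1,r2:9,r3:8,r4:Add2
c6: stall | r0:Mul1,r1:Add1,r2:9,r3:8,r4:Add2
c7: CDB Add2=10; issue ADD r0<-Add2 | r0:Add2,r1:Add1,r2:9,r3:8,r4:10
c8: CDB Add1=1 | r0:Add2,r1:1,r2:9,r3:8,r4:10
c9: CDB Add3=-4 | r0:Add2,r1:1,r2:9,r3:8,r4:10
c10: - | r0:Add2,r1:1,r2:9,r3:8,r4:10
c11: CDB Add2=11 | r0:11,r1:1,r2:9,r3:8,r4:10
c12: - | r0:11,r1:1,r2:9,r3:8,r4:10
c13: - | r0:11,r1:1,r2:9,r3:8,r4:10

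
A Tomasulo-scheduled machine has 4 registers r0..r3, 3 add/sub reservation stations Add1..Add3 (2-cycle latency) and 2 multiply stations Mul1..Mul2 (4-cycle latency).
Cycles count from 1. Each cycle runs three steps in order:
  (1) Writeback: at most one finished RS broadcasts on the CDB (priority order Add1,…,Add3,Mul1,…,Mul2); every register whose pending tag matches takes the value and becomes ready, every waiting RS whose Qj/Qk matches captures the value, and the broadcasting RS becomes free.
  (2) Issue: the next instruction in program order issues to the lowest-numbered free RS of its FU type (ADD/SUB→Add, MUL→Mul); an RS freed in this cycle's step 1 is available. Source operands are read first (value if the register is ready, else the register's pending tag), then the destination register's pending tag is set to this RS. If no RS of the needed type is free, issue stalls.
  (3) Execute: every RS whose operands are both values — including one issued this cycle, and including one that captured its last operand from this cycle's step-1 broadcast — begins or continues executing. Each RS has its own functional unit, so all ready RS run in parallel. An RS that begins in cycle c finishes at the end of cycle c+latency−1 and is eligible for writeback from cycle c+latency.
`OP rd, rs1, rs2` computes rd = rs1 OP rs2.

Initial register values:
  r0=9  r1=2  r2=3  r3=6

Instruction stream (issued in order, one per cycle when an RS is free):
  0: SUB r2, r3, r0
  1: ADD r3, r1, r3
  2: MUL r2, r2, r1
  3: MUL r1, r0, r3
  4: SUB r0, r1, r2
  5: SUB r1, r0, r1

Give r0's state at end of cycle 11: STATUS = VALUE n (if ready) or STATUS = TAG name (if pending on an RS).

  c1: issue SUB r2<-Add1  regs: r0:9,r1:2,r2:Add1,r3:6
  c2: issue ADD r3<-Add2  regs: r0:9,r1:2,r2:Add1,r3:Add2
  c3: CDB Add1=-3; issue MUL r2<-Mul1  regs: r0:9,r1:2,r2:Mul1,r3:Add2
  c4: CDB Add2=8; issue MUL r1<-Mul2  regs: r0:9,r1:Mul2,r2:Mul1,r3:8
  c5: issue SUB r0<-Add1  regs: r0:Add1,r1:Mul2,r2:Mul1,r3:8
  c6: issue SUB r1<-Add2  regs: r0:Add1,r1:Add2,r2:Mul1,r3:8
  c7: CDB Mul1=-6  regs: r0:Add1,r1:Add2,r2:-6,r3:8
  c8: CDB Mul2=72  regs: r0:Add1,r1:Add2,r2:-6,r3:8
  c9: -  regs: r0:Add1,r1:Add2,r2:-6,r3:8
  c10: CDB Add1=78  regs: r0:78,r1:Add2,r2:-6,r3:8
  c11: -  regs: r0:78,r1:Add2,r2:-6,r3:8

STATUS = VALUE 78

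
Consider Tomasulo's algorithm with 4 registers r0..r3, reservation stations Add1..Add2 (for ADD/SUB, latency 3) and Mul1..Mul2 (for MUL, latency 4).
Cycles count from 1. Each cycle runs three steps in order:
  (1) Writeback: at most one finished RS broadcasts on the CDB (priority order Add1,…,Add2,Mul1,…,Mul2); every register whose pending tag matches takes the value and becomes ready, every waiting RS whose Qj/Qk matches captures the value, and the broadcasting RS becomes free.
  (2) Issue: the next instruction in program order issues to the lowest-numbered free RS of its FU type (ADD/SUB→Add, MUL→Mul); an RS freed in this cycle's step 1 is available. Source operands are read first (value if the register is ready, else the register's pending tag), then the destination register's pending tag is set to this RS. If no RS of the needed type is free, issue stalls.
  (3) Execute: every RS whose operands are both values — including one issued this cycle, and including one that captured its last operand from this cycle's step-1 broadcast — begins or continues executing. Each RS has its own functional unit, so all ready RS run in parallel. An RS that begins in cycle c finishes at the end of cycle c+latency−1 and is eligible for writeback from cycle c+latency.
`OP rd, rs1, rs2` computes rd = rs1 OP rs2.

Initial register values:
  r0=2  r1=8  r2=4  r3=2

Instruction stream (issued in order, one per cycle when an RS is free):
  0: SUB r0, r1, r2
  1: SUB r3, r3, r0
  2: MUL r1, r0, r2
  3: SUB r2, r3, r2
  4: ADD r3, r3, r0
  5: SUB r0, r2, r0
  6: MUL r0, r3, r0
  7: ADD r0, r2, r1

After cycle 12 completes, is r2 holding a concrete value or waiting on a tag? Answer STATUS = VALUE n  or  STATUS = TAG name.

STATUS = VALUE -6

  c1: issue SUB r0<-Add1  regs: r0:Add1,r1:8,r2:4,r3:2
  c2: issue SUB r3<-Add2  regs: r0:Add1,r1:8,r2:4,r3:Add2
  c3: issue MUL r1<-Mul1  regs: r0:Add1,r1:Mul1,r2:4,r3:Add2
  c4: CDB Add1=4; issue SUB r2<-Add1  regs: r0:4,r1:Mul1,r2:Add1,r3:Add2
  c5: stall  regs: r0:4,r1:Mul1,r2:Add1,r3:Add2
  c6: stall  regs: r0:4,r1:Mul1,r2:Add1,r3:Add2
  c7: CDB Add2=-2; issue ADD r3<-Add2  regs: r0:4,r1:Mul1,r2:Add1,r3:Add2
  c8: CDB Mul1=16; stall  regs: r0:4,r1:16,r2:Add1,r3:Add2
  c9: stall  regs: r0:4,r1:16,r2:Add1,r3:Add2
  c10: CDB Add1=-6; issue SUB r0<-Add1  regs: r0:Add1,r1:16,r2:-6,r3:Add2
  c11: CDB Add2=2; issue MUL r0<-Mul1  regs: r0:Mul1,r1:16,r2:-6,r3:2
  c12: issue ADD r0<-Add2  regs: r0:Add2,r1:16,r2:-6,r3:2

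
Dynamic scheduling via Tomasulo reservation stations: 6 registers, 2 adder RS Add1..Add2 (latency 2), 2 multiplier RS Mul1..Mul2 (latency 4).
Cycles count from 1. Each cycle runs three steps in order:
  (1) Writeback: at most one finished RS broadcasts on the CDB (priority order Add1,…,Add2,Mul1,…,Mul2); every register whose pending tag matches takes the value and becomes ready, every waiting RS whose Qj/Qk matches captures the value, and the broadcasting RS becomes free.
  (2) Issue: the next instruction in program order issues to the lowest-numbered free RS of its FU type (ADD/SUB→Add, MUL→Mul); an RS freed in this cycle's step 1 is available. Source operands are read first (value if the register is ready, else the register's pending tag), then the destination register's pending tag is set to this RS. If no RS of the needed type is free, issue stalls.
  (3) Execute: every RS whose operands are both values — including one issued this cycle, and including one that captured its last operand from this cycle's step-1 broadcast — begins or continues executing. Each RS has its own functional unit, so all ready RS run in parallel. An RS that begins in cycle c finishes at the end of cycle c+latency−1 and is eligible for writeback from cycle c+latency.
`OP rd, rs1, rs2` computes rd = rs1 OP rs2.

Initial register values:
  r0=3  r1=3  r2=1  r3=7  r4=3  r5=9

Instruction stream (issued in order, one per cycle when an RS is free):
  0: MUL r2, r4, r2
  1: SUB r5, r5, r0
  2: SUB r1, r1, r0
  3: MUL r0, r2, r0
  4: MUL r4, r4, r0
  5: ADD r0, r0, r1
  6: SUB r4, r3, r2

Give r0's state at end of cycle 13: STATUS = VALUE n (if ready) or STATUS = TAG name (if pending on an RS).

c1: issue MUL r2<-Mul1 | r0:3,r1:3,r2:Mul1,r3:7,r4:3,r5:9
c2: issue SUB r5<-Add1 | r0:3,r1:3,r2:Mul1,r3:7,r4:3,r5:Add1
c3: issue SUB r1<-Add2 | r0:3,r1:Add2,r2:Mul1,r3:7,r4:3,r5:Add1
c4: CDB Add1=6; issue MUL r0<-Mul2 | r0:Mul2,r1:Add2,r2:Mul1,r3:7,r4:3,r5:6
c5: CDB Add2=0; stall | r0:Mul2,r1:0,r2:Mul1,r3:7,r4:3,r5:6
c6: CDB Mul1=3; issue MUL r4<-Mul1 | r0:Mul2,r1:0,r2:3,r3:7,r4:Mul1,r5:6
c7: issue ADD r0<-Add1 | r0:Add1,r1:0,r2:3,r3:7,r4:Mul1,r5:6
c8: issue SUB r4<-Add2 | r0:Add1,r1:0,r2:3,r3:7,r4:Add2,r5:6
c9: - | r0:Add1,r1:0,r2:3,r3:7,r4:Add2,r5:6
c10: CDB Add2=4 | r0:Add1,r1:0,r2:3,r3:7,r4:4,r5:6
c11: CDB Mul2=9 | r0:Add1,r1:0,r2:3,r3:7,r4:4,r5:6
c12: - | r0:Add1,r1:0,r2:3,r3:7,r4:4,r5:6
c13: CDB Add1=9 | r0:9,r1:0,r2:3,r3:7,r4:4,r5:6

STATUS = VALUE 9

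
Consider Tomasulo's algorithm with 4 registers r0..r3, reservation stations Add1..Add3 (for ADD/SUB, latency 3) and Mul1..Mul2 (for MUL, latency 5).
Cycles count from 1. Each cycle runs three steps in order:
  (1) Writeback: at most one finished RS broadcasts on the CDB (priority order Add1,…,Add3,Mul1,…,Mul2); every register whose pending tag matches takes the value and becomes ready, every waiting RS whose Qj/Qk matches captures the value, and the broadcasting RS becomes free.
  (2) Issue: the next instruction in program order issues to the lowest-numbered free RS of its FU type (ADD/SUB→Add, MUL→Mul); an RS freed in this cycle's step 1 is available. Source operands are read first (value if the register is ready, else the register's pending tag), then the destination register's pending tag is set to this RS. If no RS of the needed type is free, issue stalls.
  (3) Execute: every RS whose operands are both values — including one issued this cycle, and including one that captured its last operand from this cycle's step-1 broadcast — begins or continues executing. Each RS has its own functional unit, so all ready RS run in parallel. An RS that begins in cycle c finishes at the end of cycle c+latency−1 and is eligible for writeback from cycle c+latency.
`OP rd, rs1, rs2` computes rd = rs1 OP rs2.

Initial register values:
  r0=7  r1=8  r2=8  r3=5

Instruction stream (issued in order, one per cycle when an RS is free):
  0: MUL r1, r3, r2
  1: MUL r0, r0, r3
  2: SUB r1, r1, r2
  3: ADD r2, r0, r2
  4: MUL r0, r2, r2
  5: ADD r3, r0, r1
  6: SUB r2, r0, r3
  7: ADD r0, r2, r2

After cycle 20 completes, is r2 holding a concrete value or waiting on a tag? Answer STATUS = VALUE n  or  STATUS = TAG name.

STATUS = TAG Add1

  c1: issue MUL r1<-Mul1  regs: r0:7,r1:Mul1,r2:8,r3:5
  c2: issue MUL r0<-Mul2  regs: r0:Mul2,r1:Mul1,r2:8,r3:5
  c3: issue SUB r1<-Add1  regs: r0:Mul2,r1:Add1,r2:8,r3:5
  c4: issue ADD r2<-Add2  regs: r0:Mul2,r1:Add1,r2:Add2,r3:5
  c5: stall  regs: r0:Mul2,r1:Add1,r2:Add2,r3:5
  c6: CDB Mul1=40; issue MUL r0<-Mul1  regs: r0:Mul1,r1:Add1,r2:Add2,r3:5
  c7: CDB Mul2=35; issue ADD r3<-Add3  regs: r0:Mul1,r1:Add1,r2:Add2,r3:Add3
  c8: stall  regs: r0:Mul1,r1:Add1,r2:Add2,r3:Add3
  c9: CDB Add1=32; issue SUB r2<-Add1  regs: r0:Mul1,r1:32,r2:Add1,r3:Add3
  c10: CDB Add2=43; issue ADD r0<-Add2  regs: r0:Add2,r1:32,r2:Add1,r3:Add3
  c11: -  regs: r0:Add2,r1:32,r2:Add1,r3:Add3
  c12: -  regs: r0:Add2,r1:32,r2:Add1,r3:Add3
  c13: -  regs: r0:Add2,r1:32,r2:Add1,r3:Add3
  c14: -  regs: r0:Add2,r1:32,r2:Add1,r3:Add3
  c15: CDB Mul1=1849  regs: r0:Add2,r1:32,r2:Add1,r3:Add3
  c16: -  regs: r0:Add2,r1:32,r2:Add1,r3:Add3
  c17: -  regs: r0:Add2,r1:32,r2:Add1,r3:Add3
  c18: CDB Add3=1881  regs: r0:Add2,r1:32,r2:Add1,r3:1881
  c19: -  regs: r0:Add2,r1:32,r2:Add1,r3:1881
  c20: -  regs: r0:Add2,r1:32,r2:Add1,r3:1881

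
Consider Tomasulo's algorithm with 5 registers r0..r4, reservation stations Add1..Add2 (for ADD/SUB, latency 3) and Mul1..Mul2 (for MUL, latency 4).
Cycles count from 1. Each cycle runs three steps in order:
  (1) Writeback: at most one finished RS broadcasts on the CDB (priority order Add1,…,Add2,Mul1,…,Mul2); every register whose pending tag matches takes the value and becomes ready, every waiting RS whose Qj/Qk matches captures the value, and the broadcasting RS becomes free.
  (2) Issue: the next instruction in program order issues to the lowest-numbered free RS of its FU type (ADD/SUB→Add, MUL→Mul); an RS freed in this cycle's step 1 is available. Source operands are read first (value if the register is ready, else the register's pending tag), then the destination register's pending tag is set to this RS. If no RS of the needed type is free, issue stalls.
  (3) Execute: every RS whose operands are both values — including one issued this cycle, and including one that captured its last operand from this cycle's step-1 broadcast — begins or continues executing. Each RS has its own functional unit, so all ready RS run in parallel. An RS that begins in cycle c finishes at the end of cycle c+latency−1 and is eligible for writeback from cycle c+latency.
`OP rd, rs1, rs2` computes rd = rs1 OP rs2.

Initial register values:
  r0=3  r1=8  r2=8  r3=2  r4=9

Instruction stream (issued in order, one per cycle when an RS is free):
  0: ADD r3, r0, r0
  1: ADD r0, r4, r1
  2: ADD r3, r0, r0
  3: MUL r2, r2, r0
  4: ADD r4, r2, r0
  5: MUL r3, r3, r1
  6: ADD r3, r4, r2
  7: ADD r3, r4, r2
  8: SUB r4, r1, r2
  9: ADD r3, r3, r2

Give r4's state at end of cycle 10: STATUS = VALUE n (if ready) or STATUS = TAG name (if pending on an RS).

STATUS = TAG Add2

  c1: issue ADD r3<-Add1  regs: r0:3,r1:8,r2:8,r3:Add1,r4:9
  c2: issue ADD r0<-Add2  regs: r0:Add2,r1:8,r2:8,r3:Add1,r4:9
  c3: stall  regs: r0:Add2,r1:8,r2:8,r3:Add1,r4:9
  c4: CDB Add1=6; issue ADD r3<-Add1  regs: r0:Add2,r1:8,r2:8,r3:Add1,r4:9
  c5: CDB Add2=17; issue MUL r2<-Mul1  regs: r0:17,r1:8,r2:Mul1,r3:Add1,r4:9
  c6: issue ADD r4<-Add2  regs: r0:17,r1:8,r2:Mul1,r3:Add1,r4:Add2
  c7: issue MUL r3<-Mul2  regs: r0:17,r1:8,r2:Mul1,r3:Mul2,r4:Add2
  c8: CDB Add1=34; issue ADD r3<-Add1  regs: r0:17,r1:8,r2:Mul1,r3:Add1,r4:Add2
  c9: CDB Mul1=136; stall  regs: r0:17,r1:8,r2:136,r3:Add1,r4:Add2
  c10: stall  regs: r0:17,r1:8,r2:136,r3:Add1,r4:Add2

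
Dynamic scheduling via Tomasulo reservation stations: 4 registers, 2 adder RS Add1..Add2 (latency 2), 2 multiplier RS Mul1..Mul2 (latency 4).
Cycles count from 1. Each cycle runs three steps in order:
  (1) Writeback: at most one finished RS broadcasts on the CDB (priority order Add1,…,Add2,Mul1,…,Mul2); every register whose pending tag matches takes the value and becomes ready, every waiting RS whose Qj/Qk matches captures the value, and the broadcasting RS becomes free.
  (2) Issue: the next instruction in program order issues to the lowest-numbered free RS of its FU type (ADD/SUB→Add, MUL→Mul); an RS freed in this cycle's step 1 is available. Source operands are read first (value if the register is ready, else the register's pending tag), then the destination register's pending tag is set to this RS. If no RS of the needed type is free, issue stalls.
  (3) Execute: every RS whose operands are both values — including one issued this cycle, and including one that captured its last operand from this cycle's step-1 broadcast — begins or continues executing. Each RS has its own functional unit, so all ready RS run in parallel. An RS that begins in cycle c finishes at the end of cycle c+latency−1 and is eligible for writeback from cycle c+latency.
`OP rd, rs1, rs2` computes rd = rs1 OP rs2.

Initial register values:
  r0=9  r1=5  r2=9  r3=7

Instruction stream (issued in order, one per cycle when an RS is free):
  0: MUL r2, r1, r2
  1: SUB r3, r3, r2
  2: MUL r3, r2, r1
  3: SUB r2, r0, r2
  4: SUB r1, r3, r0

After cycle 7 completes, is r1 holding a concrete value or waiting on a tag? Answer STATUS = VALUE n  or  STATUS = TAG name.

STATUS = TAG Add1

c1: issue MUL r2<-Mul1 | r0:9,r1:5,r2:Mul1,r3:7
c2: issue SUB r3<-Add1 | r0:9,r1:5,r2:Mul1,r3:Add1
c3: issue MUL r3<-Mul2 | r0:9,r1:5,r2:Mul1,r3:Mul2
c4: issue SUB r2<-Add2 | r0:9,r1:5,r2:Add2,r3:Mul2
c5: CDB Mul1=45; stall | r0:9,r1:5,r2:Add2,r3:Mul2
c6: stall | r0:9,r1:5,r2:Add2,r3:Mul2
c7: CDB Add1=-38; issue SUB r1<-Add1 | r0:9,r1:Add1,r2:Add2,r3:Mul2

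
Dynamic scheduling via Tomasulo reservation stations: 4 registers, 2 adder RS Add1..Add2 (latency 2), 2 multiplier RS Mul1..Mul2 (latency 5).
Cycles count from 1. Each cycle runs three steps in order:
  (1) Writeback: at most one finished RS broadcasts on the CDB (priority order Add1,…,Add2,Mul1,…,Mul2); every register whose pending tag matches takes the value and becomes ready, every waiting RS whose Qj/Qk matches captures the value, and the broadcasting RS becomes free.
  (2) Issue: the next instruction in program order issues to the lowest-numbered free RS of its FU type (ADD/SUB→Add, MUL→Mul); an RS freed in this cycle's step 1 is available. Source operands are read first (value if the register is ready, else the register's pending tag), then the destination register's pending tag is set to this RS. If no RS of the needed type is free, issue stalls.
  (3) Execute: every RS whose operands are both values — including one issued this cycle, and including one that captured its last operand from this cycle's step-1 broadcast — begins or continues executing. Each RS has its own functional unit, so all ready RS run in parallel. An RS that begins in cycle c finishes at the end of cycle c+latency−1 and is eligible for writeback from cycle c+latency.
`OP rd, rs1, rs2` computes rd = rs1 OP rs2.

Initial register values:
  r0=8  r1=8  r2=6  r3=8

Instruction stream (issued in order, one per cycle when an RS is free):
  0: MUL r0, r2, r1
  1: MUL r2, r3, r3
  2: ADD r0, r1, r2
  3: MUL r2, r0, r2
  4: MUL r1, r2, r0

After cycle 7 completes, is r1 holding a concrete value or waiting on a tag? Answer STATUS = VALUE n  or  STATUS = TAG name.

STATUS = TAG Mul2

c1: issue MUL r0<-Mul1 | r0:Mul1,r1:8,r2:6,r3:8
c2: issue MUL r2<-Mul2 | r0:Mul1,r1:8,r2:Mul2,r3:8
c3: issue ADD r0<-Add1 | r0:Add1,r1:8,r2:Mul2,r3:8
c4: stall | r0:Add1,r1:8,r2:Mul2,r3:8
c5: stall | r0:Add1,r1:8,r2:Mul2,r3:8
c6: CDB Mul1=48; issue MUL r2<-Mul1 | r0:Add1,r1:8,r2:Mul1,r3:8
c7: CDB Mul2=64; issue MUL r1<-Mul2 | r0:Add1,r1:Mul2,r2:Mul1,r3:8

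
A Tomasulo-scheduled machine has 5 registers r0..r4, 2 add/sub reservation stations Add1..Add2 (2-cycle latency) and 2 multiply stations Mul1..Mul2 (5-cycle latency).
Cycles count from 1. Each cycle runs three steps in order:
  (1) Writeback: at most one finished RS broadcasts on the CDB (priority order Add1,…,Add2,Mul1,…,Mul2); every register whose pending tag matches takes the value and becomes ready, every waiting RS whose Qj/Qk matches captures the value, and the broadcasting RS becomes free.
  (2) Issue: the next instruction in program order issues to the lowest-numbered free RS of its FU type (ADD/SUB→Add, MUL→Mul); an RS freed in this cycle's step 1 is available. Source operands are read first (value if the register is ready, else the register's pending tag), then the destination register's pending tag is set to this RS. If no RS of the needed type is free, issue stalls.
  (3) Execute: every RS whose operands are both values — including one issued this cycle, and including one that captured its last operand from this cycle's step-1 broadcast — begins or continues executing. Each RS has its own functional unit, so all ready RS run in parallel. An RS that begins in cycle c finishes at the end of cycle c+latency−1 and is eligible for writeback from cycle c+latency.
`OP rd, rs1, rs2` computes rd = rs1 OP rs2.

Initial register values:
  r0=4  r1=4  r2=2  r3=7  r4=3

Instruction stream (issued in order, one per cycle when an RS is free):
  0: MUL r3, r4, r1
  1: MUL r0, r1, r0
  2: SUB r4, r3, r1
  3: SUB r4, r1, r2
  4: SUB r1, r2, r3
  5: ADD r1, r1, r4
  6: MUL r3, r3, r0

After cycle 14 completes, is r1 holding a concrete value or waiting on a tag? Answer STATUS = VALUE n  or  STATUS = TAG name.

cycle 1: issue MUL r3<-Mul1 // r0:4,r1:4,r2:2,r3:Mul1,r4:3
cycle 2: issue MUL r0<-Mul2 // r0:Mul2,r1:4,r2:2,r3:Mul1,r4:3
cycle 3: issue SUB r4<-Add1 // r0:Mul2,r1:4,r2:2,r3:Mul1,r4:Add1
cycle 4: issue SUB r4<-Add2 // r0:Mul2,r1:4,r2:2,r3:Mul1,r4:Add2
cycle 5: stall // r0:Mul2,r1:4,r2:2,r3:Mul1,r4:Add2
cycle 6: CDB Add2=2; issue SUB r1<-Add2 // r0:Mul2,r1:Add2,r2:2,r3:Mul1,r4:2
cycle 7: CDB Mul1=12; stall // r0:Mul2,r1:Add2,r2:2,r3:12,r4:2
cycle 8: CDB Mul2=16; stall // r0:16,r1:Add2,r2:2,r3:12,r4:2
cycle 9: CDB Add1=8; issue ADD r1<-Add1 // r0:16,r1:Add1,r2:2,r3:12,r4:2
cycle 10: CDB Add2=-10; issue MUL r3<-Mul1 // r0:16,r1:Add1,r2:2,r3:Mul1,r4:2
cycle 11: - // r0:16,r1:Add1,r2:2,r3:Mul1,r4:2
cycle 12: CDB Add1=-8 // r0:16,r1:-8,r2:2,r3:Mul1,r4:2
cycle 13: - // r0:16,r1:-8,r2:2,r3:Mul1,r4:2
cycle 14: - // r0:16,r1:-8,r2:2,r3:Mul1,r4:2

STATUS = VALUE -8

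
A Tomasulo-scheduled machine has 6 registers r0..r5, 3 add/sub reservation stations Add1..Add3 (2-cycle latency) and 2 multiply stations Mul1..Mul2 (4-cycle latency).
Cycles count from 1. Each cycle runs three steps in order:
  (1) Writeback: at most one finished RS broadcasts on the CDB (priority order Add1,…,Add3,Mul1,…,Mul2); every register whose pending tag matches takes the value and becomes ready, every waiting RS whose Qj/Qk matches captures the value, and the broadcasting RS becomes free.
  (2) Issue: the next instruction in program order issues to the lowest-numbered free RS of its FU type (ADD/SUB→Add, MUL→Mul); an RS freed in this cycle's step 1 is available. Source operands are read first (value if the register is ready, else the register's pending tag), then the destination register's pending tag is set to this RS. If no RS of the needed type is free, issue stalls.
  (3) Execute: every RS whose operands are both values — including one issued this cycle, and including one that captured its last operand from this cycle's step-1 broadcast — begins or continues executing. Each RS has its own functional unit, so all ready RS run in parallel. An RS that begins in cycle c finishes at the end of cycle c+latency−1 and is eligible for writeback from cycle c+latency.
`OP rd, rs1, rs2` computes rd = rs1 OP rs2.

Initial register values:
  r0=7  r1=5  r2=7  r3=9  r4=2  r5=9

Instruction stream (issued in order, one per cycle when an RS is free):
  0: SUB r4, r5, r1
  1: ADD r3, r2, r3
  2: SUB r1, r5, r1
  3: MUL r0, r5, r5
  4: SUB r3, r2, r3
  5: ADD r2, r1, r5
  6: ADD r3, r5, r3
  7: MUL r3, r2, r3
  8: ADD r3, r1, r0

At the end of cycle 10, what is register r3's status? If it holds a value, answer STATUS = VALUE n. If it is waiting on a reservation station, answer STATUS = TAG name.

STATUS = TAG Add1

  c1: issue SUB r4<-Add1  regs: r0:7,r1:5,r2:7,r3:9,r4:Add1,r5:9
  c2: issue ADD r3<-Add2  regs: r0:7,r1:5,r2:7,r3:Add2,r4:Add1,r5:9
  c3: CDB Add1=4; issue SUB r1<-Add1  regs: r0:7,r1:Add1,r2:7,r3:Add2,r4:4,r5:9
  c4: CDB Add2=16; issue MUL r0<-Mul1  regs: r0:Mul1,r1:Add1,r2:7,r3:16,r4:4,r5:9
  c5: CDB Add1=4; issue SUB r3<-Add1  regs: r0:Mul1,r1:4,r2:7,r3:Add1,r4:4,r5:9
  c6: issue ADD r2<-Add2  regs: r0:Mul1,r1:4,r2:Add2,r3:Add1,r4:4,r5:9
  c7: CDB Add1=-9; issue ADD r3<-Add1  regs: r0:Mul1,r1:4,r2:Add2,r3:Add1,r4:4,r5:9
  c8: CDB Add2=13; issue MUL r3<-Mul2  regs: r0:Mul1,r1:4,r2:13,r3:Mul2,r4:4,r5:9
  c9: CDB Add1=0; issue ADD r3<-Add1  regs: r0:Mul1,r1:4,r2:13,r3:Add1,r4:4,r5:9
  c10: CDB Mul1=81  regs: r0:81,r1:4,r2:13,r3:Add1,r4:4,r5:9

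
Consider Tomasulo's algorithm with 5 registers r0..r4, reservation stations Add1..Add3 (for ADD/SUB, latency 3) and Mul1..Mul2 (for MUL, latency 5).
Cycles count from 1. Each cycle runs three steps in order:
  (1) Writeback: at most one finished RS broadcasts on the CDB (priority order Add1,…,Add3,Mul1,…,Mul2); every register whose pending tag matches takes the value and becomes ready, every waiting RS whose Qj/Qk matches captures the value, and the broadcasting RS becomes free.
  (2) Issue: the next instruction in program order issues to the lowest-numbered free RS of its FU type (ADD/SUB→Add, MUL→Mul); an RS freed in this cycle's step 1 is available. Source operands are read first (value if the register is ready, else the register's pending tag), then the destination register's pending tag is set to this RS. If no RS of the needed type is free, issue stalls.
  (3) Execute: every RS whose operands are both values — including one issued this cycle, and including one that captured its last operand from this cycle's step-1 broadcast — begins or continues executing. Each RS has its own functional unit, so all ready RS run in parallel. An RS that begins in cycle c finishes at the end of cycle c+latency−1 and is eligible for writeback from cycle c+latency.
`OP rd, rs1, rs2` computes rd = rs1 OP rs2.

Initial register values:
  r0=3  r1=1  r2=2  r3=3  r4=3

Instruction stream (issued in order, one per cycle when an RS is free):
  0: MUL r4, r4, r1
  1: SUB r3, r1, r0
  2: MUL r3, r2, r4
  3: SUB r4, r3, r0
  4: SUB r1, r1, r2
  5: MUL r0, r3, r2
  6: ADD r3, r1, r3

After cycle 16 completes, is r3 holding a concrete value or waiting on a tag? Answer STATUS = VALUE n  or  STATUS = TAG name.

STATUS = VALUE 5

cycle 1: issue MUL r4<-Mul1 // r0:3,r1:1,r2:2,r3:3,r4:Mul1
cycle 2: issue SUB r3<-Add1 // r0:3,r1:1,r2:2,r3:Add1,r4:Mul1
cycle 3: issue MUL r3<-Mul2 // r0:3,r1:1,r2:2,r3:Mul2,r4:Mul1
cycle 4: issue SUB r4<-Add2 // r0:3,r1:1,r2:2,r3:Mul2,r4:Add2
cycle 5: CDB Add1=-2; issue SUB r1<-Add1 // r0:3,r1:Add1,r2:2,r3:Mul2,r4:Add2
cycle 6: CDB Mul1=3; issue MUL r0<-Mul1 // r0:Mul1,r1:Add1,r2:2,r3:Mul2,r4:Add2
cycle 7: issue ADD r3<-Add3 // r0:Mul1,r1:Add1,r2:2,r3:Add3,r4:Add2
cycle 8: CDB Add1=-1 // r0:Mul1,r1:-1,r2:2,r3:Add3,r4:Add2
cycle 9: - // r0:Mul1,r1:-1,r2:2,r3:Add3,r4:Add2
cycle 10: - // r0:Mul1,r1:-1,r2:2,r3:Add3,r4:Add2
cycle 11: CDB Mul2=6 // r0:Mul1,r1:-1,r2:2,r3:Add3,r4:Add2
cycle 12: - // r0:Mul1,r1:-1,r2:2,r3:Add3,r4:Add2
cycle 13: - // r0:Mul1,r1:-1,r2:2,r3:Add3,r4:Add2
cycle 14: CDB Add2=3 // r0:Mul1,r1:-1,r2:2,r3:Add3,r4:3
cycle 15: CDB Add3=5 // r0:Mul1,r1:-1,r2:2,r3:5,r4:3
cycle 16: CDB Mul1=12 // r0:12,r1:-1,r2:2,r3:5,r4:3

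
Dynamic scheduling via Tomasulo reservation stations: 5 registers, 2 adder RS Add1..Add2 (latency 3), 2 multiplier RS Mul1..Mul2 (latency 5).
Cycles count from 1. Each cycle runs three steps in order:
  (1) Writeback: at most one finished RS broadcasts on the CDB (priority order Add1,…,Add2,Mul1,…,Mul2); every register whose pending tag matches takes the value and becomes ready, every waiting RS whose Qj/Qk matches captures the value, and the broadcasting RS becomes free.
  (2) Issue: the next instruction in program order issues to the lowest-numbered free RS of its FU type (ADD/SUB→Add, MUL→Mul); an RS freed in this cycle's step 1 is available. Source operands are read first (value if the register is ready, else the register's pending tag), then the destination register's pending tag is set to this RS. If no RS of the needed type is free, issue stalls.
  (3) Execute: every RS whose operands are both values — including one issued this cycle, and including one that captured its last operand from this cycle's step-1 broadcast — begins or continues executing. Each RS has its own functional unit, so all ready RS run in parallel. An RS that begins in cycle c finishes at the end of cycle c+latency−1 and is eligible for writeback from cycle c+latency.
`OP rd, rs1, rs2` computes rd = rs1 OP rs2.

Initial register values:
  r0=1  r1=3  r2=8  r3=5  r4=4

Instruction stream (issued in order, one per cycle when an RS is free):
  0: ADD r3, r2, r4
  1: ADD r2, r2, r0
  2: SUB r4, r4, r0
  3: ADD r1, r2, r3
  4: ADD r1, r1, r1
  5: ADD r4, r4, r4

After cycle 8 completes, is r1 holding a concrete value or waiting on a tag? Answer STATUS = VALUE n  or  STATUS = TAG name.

STATUS = TAG Add1

cycle 1: issue ADD r3<-Add1 // r0:1,r1:3,r2:8,r3:Add1,r4:4
cycle 2: issue ADD r2<-Add2 // r0:1,r1:3,r2:Add2,r3:Add1,r4:4
cycle 3: stall // r0:1,r1:3,r2:Add2,r3:Add1,r4:4
cycle 4: CDB Add1=12; issue SUB r4<-Add1 // r0:1,r1:3,r2:Add2,r3:12,r4:Add1
cycle 5: CDB Add2=9; issue ADD r1<-Add2 // r0:1,r1:Add2,r2:9,r3:12,r4:Add1
cycle 6: stall // r0:1,r1:Add2,r2:9,r3:12,r4:Add1
cycle 7: CDB Add1=3; issue ADD r1<-Add1 // r0:1,r1:Add1,r2:9,r3:12,r4:3
cycle 8: CDB Add2=21; issue ADD r4<-Add2 // r0:1,r1:Add1,r2:9,r3:12,r4:Add2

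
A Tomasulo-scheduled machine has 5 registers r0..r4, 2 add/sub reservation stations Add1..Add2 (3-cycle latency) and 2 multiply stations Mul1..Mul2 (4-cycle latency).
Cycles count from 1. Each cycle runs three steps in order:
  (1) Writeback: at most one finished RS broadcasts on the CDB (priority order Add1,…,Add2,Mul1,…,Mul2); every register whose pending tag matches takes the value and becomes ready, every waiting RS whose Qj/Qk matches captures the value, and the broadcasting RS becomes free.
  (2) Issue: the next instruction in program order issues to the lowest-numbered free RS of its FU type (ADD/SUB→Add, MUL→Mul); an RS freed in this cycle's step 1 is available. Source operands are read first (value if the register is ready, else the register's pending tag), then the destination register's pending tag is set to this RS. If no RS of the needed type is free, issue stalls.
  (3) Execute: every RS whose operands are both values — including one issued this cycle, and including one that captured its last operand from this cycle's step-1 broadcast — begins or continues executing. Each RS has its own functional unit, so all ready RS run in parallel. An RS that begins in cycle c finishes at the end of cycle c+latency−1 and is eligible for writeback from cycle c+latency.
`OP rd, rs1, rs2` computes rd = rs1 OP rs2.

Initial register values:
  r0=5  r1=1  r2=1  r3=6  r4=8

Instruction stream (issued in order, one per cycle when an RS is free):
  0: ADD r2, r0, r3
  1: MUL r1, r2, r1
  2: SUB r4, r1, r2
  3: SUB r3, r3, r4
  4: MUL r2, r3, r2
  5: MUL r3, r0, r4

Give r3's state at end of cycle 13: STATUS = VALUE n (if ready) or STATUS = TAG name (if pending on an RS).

STATUS = TAG Mul1

cycle 1: issue ADD r2<-Add1 // r0:5,r1:1,r2:Add1,r3:6,r4:8
cycle 2: issue MUL r1<-Mul1 // r0:5,r1:Mul1,r2:Add1,r3:6,r4:8
cycle 3: issue SUB r4<-Add2 // r0:5,r1:Mul1,r2:Add1,r3:6,r4:Add2
cycle 4: CDB Add1=11; issue SUB r3<-Add1 // r0:5,r1:Mul1,r2:11,r3:Add1,r4:Add2
cycle 5: issue MUL r2<-Mul2 // r0:5,r1:Mul1,r2:Mul2,r3:Add1,r4:Add2
cycle 6: stall // r0:5,r1:Mul1,r2:Mul2,r3:Add1,r4:Add2
cycle 7: stall // r0:5,r1:Mul1,r2:Mul2,r3:Add1,r4:Add2
cycle 8: CDB Mul1=11; issue MUL r3<-Mul1 // r0:5,r1:11,r2:Mul2,r3:Mul1,r4:Add2
cycle 9: - // r0:5,r1:11,r2:Mul2,r3:Mul1,r4:Add2
cycle 10: - // r0:5,r1:11,r2:Mul2,r3:Mul1,r4:Add2
cycle 11: CDB Add2=0 // r0:5,r1:11,r2:Mul2,r3:Mul1,r4:0
cycle 12: - // r0:5,r1:11,r2:Mul2,r3:Mul1,r4:0
cycle 13: - // r0:5,r1:11,r2:Mul2,r3:Mul1,r4:0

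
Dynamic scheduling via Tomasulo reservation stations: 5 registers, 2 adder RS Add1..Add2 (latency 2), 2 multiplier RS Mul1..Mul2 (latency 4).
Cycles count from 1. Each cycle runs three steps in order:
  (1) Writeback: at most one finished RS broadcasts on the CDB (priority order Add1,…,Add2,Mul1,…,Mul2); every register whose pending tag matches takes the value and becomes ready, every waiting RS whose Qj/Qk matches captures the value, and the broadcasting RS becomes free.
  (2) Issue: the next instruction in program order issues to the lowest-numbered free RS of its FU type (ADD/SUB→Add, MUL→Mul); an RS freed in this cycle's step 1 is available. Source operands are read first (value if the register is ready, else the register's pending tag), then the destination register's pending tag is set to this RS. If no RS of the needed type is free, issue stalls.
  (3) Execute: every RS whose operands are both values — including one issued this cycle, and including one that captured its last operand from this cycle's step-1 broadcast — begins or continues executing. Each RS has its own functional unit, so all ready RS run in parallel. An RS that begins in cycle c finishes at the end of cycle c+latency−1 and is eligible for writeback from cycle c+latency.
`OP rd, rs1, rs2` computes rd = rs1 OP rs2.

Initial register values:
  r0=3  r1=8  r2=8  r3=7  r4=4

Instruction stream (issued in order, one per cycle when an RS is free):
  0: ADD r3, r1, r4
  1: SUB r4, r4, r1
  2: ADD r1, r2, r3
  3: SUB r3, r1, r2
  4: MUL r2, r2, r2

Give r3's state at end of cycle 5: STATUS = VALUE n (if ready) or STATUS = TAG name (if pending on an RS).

STATUS = TAG Add2

  c1: issue ADD r3<-Add1  regs: r0:3,r1:8,r2:8,r3:Add1,r4:4
  c2: issue SUB r4<-Add2  regs: r0:3,r1:8,r2:8,r3:Add1,r4:Add2
  c3: CDB Add1=12; issue ADD r1<-Add1  regs: r0:3,r1:Add1,r2:8,r3:12,r4:Add2
  c4: CDB Add2=-4; issue SUB r3<-Add2  regs: r0:3,r1:Add1,r2:8,r3:Add2,r4:-4
  c5: CDB Add1=20; issue MUL r2<-Mul1  regs: r0:3,r1:20,r2:Mul1,r3:Add2,r4:-4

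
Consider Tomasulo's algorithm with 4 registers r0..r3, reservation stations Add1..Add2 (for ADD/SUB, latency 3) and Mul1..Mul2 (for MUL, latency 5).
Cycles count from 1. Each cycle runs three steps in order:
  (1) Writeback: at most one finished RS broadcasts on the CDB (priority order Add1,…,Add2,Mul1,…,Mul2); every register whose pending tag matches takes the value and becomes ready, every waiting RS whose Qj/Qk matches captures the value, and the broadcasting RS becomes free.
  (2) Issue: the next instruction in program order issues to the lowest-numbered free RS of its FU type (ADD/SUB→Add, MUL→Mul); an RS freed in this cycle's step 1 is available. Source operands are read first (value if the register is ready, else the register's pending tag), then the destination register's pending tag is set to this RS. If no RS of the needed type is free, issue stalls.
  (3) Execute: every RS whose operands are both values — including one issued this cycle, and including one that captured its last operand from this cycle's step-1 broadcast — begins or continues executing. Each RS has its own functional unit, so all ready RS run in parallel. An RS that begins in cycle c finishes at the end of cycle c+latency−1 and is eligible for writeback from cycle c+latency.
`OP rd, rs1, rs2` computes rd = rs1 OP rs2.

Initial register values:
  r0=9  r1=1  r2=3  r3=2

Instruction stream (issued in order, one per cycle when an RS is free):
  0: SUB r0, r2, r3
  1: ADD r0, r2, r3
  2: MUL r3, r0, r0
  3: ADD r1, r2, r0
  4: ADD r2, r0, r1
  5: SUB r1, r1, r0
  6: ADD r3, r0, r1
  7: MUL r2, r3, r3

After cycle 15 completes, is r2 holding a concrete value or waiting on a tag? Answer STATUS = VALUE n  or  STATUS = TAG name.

STATUS = TAG Mul1

  c1: issue SUB r0<-Add1  regs: r0:Add1,r1:1,r2:3,r3:2
  c2: issue ADD r0<-Add2  regs: r0:Add2,r1:1,r2:3,r3:2
  c3: issue MUL r3<-Mul1  regs: r0:Add2,r1:1,r2:3,r3:Mul1
  c4: CDB Add1=1; issue ADD r1<-Add1  regs: r0:Add2,r1:Add1,r2:3,r3:Mul1
  c5: CDB Add2=5; issue ADD r2<-Add2  regs: r0:5,r1:Add1,r2:Add2,r3:Mul1
  c6: stall  regs: r0:5,r1:Add1,r2:Add2,r3:Mul1
  c7: stall  regs: r0:5,r1:Add1,r2:Add2,r3:Mul1
  c8: CDB Add1=8; issue SUB r1<-Add1  regs: r0:5,r1:Add1,r2:Add2,r3:Mul1
  c9: stall  regs: r0:5,r1:Add1,r2:Add2,r3:Mul1
  c10: CDB Mul1=25; stall  regs: r0:5,r1:Add1,r2:Add2,r3:25
  c11: CDB Add1=3; issue ADD r3<-Add1  regs: r0:5,r1:3,r2:Add2,r3:Add1
  c12: CDB Add2=13; issue MUL r2<-Mul1  regs: r0:5,r1:3,r2:Mul1,r3:Add1
  c13: -  regs: r0:5,r1:3,r2:Mul1,r3:Add1
  c14: CDB Add1=8  regs: r0:5,r1:3,r2:Mul1,r3:8
  c15: -  regs: r0:5,r1:3,r2:Mul1,r3:8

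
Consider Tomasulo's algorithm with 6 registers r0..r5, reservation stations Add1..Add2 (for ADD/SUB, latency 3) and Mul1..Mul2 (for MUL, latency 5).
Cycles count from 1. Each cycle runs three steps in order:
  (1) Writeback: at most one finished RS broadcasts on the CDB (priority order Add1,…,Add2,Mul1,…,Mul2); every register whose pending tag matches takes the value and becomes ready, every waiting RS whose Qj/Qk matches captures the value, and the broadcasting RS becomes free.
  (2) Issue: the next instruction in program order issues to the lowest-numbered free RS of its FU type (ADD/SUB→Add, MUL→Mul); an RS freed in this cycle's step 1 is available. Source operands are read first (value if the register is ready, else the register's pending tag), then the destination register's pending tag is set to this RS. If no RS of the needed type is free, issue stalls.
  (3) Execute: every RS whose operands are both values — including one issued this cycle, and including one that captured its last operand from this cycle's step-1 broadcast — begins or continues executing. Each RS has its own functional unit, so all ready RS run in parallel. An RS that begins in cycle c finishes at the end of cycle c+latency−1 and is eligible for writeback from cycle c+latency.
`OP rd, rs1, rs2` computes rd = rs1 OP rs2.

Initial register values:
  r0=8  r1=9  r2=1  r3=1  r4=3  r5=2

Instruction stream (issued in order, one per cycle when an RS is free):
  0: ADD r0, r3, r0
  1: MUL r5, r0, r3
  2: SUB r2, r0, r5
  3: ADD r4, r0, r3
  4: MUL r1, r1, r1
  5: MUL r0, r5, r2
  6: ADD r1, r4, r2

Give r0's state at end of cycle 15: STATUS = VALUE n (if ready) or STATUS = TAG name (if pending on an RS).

STATUS = TAG Mul1

  c1: issue ADD r0<-Add1  regs: r0:Add1,r1:9,r2:1,r3:1,r4:3,r5:2
  c2: issue MUL r5<-Mul1  regs: r0:Add1,r1:9,r2:1,r3:1,r4:3,r5:Mul1
  c3: issue SUB r2<-Add2  regs: r0:Add1,r1:9,r2:Add2,r3:1,r4:3,r5:Mul1
  c4: CDB Add1=9; issue ADD r4<-Add1  regs: r0:9,r1:9,r2:Add2,r3:1,r4:Add1,r5:Mul1
  c5: issue MUL r1<-Mul2  regs: r0:9,r1:Mul2,r2:Add2,r3:1,r4:Add1,r5:Mul1
  c6: stall  regs: r0:9,r1:Mul2,r2:Add2,r3:1,r4:Add1,r5:Mul1
  c7: CDB Add1=10; stall  regs: r0:9,r1:Mul2,r2:Add2,r3:1,r4:10,r5:Mul1
  c8: stall  regs: r0:9,r1:Mul2,r2:Add2,r3:1,r4:10,r5:Mul1
  c9: CDB Mul1=9; issue MUL r0<-Mul1  regs: r0:Mul1,r1:Mul2,r2:Add2,r3:1,r4:10,r5:9
  c10: CDB Mul2=81; issue ADD r1<-Add1  regs: r0:Mul1,r1:Add1,r2:Add2,r3:1,r4:10,r5:9
  c11: -  regs: r0:Mul1,r1:Add1,r2:Add2,r3:1,r4:10,r5:9
  c12: CDB Add2=0  regs: r0:Mul1,r1:Add1,r2:0,r3:1,r4:10,r5:9
  c13: -  regs: r0:Mul1,r1:Add1,r2:0,r3:1,r4:10,r5:9
  c14: -  regs: r0:Mul1,r1:Add1,r2:0,r3:1,r4:10,r5:9
  c15: CDB Add1=10  regs: r0:Mul1,r1:10,r2:0,r3:1,r4:10,r5:9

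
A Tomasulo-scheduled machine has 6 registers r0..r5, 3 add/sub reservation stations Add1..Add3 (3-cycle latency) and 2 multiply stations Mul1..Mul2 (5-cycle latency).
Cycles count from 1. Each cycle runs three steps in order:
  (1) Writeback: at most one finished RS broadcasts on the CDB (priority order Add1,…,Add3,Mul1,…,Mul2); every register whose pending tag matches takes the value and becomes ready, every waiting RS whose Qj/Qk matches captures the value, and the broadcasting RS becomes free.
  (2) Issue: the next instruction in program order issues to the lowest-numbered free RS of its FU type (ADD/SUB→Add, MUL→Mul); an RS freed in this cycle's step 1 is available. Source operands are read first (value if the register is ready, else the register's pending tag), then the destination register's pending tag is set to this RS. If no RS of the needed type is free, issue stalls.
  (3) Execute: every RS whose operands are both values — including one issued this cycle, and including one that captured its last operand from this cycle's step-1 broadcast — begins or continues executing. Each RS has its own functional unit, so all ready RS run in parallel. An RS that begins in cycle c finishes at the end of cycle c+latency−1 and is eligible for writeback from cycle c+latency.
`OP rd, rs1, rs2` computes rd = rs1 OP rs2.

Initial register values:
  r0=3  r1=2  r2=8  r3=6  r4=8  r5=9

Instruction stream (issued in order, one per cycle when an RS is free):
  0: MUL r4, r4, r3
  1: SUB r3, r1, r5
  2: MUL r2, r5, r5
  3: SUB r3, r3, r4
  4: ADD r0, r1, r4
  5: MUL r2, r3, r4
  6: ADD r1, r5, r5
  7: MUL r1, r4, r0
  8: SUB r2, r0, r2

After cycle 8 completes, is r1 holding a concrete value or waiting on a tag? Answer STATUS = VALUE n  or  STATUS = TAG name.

  c1: issue MUL r4<-Mul1  regs: r0:3,r1:2,r2:8,r3:6,r4:Mul1,r5:9
  c2: issue SUB r3<-Add1  regs: r0:3,r1:2,r2:8,r3:Add1,r4:Mul1,r5:9
  c3: issue MUL r2<-Mul2  regs: r0:3,r1:2,r2:Mul2,r3:Add1,r4:Mul1,r5:9
  c4: issue SUB r3<-Add2  regs: r0:3,r1:2,r2:Mul2,r3:Add2,r4:Mul1,r5:9
  c5: CDB Add1=-7; issue ADD r0<-Add1  regs: r0:Add1,r1:2,r2:Mul2,r3:Add2,r4:Mul1,r5:9
  c6: CDB Mul1=48; issue MUL r2<-Mul1  regs: r0:Add1,r1:2,r2:Mul1,r3:Add2,r4:48,r5:9
  c7: issue ADD r1<-Add3  regs: r0:Add1,r1:Add3,r2:Mul1,r3:Add2,r4:48,r5:9
  c8: CDB Mul2=81; issue MUL r1<-Mul2  regs: r0:Add1,r1:Mul2,r2:Mul1,r3:Add2,r4:48,r5:9

STATUS = TAG Mul2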